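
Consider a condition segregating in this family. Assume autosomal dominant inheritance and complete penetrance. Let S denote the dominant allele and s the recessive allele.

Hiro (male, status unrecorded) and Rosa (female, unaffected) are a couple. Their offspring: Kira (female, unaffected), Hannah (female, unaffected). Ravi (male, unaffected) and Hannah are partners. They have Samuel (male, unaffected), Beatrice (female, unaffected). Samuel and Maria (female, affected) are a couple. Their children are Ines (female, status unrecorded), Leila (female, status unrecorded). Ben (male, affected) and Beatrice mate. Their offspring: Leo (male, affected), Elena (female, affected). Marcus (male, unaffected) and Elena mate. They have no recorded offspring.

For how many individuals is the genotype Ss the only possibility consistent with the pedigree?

Obligate heterozygotes: Leo is affected so carries S and received s from Beatrice (ss), so Leo is Ss; Elena is affected so carries S and received s from Beatrice (ss), so Elena is Ss.
Every other individual is either homozygous by phenotype or has at least one consistent homozygous assignment, so the count is 2.

2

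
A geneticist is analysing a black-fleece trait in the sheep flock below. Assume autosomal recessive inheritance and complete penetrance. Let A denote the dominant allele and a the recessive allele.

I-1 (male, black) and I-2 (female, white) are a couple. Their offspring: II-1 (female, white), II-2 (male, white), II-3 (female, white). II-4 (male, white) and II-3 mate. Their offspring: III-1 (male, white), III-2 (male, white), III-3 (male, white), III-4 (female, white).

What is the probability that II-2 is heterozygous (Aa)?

II-2 is white so carries A and received a from I-1 (aa), so II-2 is Aa, giving P(Aa) = 1.

1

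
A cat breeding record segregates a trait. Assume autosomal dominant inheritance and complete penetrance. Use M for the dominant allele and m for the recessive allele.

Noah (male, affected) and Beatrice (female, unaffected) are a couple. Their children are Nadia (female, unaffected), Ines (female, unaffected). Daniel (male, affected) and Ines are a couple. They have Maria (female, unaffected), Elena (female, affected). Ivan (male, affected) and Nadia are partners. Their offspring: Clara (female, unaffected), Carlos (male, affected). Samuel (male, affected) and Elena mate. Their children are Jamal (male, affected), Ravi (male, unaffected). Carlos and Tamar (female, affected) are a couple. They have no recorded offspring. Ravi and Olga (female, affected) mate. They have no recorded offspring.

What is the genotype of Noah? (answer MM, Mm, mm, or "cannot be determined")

From phenotype alone, Noah is MM or Mm.
Noah is affected so carries M and passed m to Nadia (mm), so Noah is Mm.

Mm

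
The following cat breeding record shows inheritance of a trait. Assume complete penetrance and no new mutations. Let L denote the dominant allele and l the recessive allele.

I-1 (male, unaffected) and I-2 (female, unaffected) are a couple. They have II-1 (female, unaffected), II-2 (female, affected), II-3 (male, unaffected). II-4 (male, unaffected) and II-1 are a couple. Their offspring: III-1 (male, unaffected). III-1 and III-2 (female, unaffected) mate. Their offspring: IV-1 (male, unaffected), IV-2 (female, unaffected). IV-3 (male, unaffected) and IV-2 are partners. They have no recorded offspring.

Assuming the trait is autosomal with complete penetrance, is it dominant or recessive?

recessive

I-1 and I-2 are both unaffected yet have an affected child II-2. Under dominance, an affected child requires at least one affected parent, so the trait cannot be dominant.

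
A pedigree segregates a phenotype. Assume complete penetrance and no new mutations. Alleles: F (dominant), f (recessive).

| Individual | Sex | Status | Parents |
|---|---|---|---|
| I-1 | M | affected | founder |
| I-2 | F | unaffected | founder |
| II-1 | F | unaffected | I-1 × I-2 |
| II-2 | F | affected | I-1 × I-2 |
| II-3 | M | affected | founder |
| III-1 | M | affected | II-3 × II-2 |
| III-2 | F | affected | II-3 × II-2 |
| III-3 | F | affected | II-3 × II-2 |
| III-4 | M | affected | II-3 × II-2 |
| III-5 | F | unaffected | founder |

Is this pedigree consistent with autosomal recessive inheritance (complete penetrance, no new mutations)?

Yes

A consistent assignment under autosomal recessive exists: I-1 ff, I-2 Ff, II-1 Ff, II-2 ff, II-3 ff, III-1 ff, III-2 ff, III-3 ff, III-4 ff, III-5 FF.
In this assignment every recorded phenotype matches its genotype and every non-founder's genotype is obtainable from its parents' genotypes, so the pedigree is consistent.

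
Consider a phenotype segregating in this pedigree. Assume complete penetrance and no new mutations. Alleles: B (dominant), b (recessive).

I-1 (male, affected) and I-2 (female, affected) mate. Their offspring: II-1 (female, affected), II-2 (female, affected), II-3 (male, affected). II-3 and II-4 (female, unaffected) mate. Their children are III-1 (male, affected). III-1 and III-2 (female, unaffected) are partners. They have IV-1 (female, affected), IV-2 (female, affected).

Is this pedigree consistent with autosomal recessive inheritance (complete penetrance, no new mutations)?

Yes

A consistent assignment under autosomal recessive exists: I-1 bb, I-2 bb, II-1 bb, II-2 bb, II-3 bb, II-4 Bb, III-1 bb, III-2 Bb, IV-1 bb, IV-2 bb.
In this assignment every recorded phenotype matches its genotype and every non-founder's genotype is obtainable from its parents' genotypes, so the pedigree is consistent.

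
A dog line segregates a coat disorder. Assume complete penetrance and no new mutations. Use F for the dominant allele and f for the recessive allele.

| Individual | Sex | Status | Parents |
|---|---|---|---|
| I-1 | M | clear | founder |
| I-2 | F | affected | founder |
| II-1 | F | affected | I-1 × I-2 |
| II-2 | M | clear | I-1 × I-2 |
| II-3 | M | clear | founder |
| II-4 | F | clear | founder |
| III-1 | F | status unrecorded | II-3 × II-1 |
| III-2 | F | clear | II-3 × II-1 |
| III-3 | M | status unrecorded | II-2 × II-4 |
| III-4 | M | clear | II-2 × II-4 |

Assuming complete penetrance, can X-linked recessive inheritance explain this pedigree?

Under X-linked recessive, II-1 (affected, female) cannot arise from I-1 (clear) × I-2 (affected).

No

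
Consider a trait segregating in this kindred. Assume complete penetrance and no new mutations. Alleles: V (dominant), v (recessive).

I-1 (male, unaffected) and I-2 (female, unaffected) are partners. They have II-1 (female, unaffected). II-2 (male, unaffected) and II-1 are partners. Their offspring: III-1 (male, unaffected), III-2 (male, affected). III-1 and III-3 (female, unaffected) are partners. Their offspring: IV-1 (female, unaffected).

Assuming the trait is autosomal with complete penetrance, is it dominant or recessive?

recessive

II-2 and II-1 are both unaffected yet have an affected child III-2. Under dominance, an affected child requires at least one affected parent, so the trait cannot be dominant.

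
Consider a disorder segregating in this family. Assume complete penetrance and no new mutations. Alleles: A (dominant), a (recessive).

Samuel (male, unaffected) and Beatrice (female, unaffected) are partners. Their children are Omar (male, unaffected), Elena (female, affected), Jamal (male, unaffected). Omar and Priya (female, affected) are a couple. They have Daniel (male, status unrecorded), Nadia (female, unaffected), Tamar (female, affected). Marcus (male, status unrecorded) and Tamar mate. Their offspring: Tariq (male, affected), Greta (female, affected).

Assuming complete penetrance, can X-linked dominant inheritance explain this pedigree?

No

Under X-linked dominant, Elena (affected, female) cannot arise from Samuel (unaffected) × Beatrice (unaffected).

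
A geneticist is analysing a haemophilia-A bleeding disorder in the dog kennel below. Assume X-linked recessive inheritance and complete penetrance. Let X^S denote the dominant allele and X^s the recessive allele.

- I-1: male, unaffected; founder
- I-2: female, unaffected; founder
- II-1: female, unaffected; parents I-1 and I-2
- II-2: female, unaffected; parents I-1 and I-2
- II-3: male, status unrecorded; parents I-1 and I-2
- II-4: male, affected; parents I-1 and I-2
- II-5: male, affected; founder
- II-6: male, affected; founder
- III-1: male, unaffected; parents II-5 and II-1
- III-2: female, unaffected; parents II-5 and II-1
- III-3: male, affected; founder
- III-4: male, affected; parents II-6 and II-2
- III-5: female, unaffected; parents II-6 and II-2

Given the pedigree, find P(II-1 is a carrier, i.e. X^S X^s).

1/5

I-1 is unaffected, so I-1 is X^S Y.
I-2 is unaffected so carries S and passed s to II-2 (X^S X^s, whose S came from I-1), so I-2 is X^S X^s.
Their cross gives offspring ratios 1/2 X^S X^S : 1/2 X^S X^s. Conditioning on II-1 being unaffected, P(X^S X^s) = 1/2 / 1 = 1/2 before taking II-1's own offspring into account.
II-5 is affected, so II-5 is X^s Y.
Now use II-1's offspring. Probability of each recorded status — unaffected son III-1: 1/2 if II-1 is X^S X^s, 1 if X^S X^S; unaffected daughter III-2: 1/2 if II-1 is X^S X^s, 1 if X^S X^S.
Bayes: P(X^S X^s) = 1/2·1/4 / (1/2·1/4 + 1/2·1) = 1/5.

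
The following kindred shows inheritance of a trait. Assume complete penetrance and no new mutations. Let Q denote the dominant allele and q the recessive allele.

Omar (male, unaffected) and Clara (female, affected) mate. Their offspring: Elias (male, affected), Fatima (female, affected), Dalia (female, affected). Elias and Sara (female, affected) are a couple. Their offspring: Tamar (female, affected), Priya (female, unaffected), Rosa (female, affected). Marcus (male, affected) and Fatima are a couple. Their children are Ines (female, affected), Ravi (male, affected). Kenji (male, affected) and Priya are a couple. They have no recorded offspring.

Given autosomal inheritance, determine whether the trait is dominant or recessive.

dominant

Elias and Sara are both affected yet have an unaffected child Priya. Under a recessive model two affected parents are homozygous and every child would be affected, so the trait cannot be recessive.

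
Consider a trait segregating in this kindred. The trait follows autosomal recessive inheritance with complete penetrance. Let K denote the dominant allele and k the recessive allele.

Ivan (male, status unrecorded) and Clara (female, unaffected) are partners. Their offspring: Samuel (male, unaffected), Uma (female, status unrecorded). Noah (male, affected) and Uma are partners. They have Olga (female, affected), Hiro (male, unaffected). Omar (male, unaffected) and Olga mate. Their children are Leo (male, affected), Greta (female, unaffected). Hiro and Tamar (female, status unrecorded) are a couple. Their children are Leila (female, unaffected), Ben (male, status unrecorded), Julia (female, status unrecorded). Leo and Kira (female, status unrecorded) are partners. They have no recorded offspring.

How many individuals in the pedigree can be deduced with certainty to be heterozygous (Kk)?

4

Obligate heterozygotes: Uma passed K to Hiro (Kk, whose k came from Noah) and passed k to Olga (kk), so Uma is Kk; Hiro is unaffected so carries K and received k from Noah (kk), so Hiro is Kk; Omar is unaffected so carries K and passed k to Leo (kk), so Omar is Kk; Greta is unaffected so carries K and received k from Olga (kk), so Greta is Kk.
Every other individual is either homozygous by phenotype or has at least one consistent homozygous assignment, so the count is 4.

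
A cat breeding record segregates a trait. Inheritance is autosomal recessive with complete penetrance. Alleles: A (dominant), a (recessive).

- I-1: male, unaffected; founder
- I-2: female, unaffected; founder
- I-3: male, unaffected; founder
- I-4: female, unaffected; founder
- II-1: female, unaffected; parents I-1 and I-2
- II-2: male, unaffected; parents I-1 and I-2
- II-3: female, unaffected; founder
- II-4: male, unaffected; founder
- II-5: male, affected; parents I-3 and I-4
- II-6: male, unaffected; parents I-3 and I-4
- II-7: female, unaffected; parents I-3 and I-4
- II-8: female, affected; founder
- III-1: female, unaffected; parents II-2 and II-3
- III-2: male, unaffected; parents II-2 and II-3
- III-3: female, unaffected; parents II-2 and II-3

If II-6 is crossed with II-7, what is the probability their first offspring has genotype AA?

I-3 is unaffected so carries A and passed a to II-5 (aa), so I-3 is Aa.
I-4 is unaffected so carries A and passed a to II-5 (aa), so I-4 is Aa.
II-6 is an unaffected offspring of I-3 (Aa) × I-4 (Aa), whose cross gives 1/4 AA : 1/2 Aa : 1/4 aa; conditioning on being unaffected, II-6 is AA with probability 1/3, Aa with probability 2/3.
II-7 is an unaffected offspring of I-3 (Aa) × I-4 (Aa), whose cross gives 1/4 AA : 1/2 Aa : 1/4 aa; conditioning on being unaffected, II-7 is AA with probability 1/3, Aa with probability 2/3.
Summing over parental genotype combinations, P(offspring has genotype AA) = 1/9·1 + 2/9·1/2 + 2/9·1/2 + 4/9·1/4 = 4/9.

4/9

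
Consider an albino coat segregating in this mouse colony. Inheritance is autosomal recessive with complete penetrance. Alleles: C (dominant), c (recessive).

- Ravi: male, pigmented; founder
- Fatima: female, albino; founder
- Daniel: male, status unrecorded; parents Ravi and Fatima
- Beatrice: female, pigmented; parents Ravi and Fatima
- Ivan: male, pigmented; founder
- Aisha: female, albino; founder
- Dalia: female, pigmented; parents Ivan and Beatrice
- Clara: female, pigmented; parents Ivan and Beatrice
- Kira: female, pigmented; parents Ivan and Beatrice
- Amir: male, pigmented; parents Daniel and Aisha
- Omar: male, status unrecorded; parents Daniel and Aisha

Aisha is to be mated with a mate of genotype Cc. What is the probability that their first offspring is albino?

1/2

Aisha is albino, so Aisha is cc.
The cross gives 1/2 Cc : 1/2 cc, so P(offspring is albino) = 1/2.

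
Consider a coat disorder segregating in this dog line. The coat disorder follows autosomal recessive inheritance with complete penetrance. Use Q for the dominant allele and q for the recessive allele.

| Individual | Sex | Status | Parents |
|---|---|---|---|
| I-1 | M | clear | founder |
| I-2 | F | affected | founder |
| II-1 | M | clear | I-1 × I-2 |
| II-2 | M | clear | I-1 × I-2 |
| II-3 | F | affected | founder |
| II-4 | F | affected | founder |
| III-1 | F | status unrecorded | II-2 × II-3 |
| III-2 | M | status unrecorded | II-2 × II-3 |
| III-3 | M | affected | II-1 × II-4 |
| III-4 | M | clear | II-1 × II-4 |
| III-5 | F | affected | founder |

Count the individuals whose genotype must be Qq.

Obligate heterozygotes: II-1 is clear so carries Q and received q from I-2 (qq), so II-1 is Qq; II-2 is clear so carries Q and received q from I-2 (qq), so II-2 is Qq; III-4 is clear so carries Q and received q from II-4 (qq), so III-4 is Qq.
Every other individual is either homozygous by phenotype or has at least one consistent homozygous assignment, so the count is 3.

3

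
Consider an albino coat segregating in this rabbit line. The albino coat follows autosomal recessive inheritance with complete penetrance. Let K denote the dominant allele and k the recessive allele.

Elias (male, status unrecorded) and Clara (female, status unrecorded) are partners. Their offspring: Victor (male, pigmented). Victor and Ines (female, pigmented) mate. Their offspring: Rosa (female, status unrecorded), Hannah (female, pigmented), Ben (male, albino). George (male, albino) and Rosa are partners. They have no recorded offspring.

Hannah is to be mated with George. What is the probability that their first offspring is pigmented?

2/3

Victor is pigmented so carries K and passed k to Ben (kk), so Victor is Kk.
Ines is pigmented so carries K and passed k to Ben (kk), so Ines is Kk.
Hannah is a pigmented offspring of Victor (Kk) × Ines (Kk), whose cross gives 1/4 KK : 1/2 Kk : 1/4 kk; conditioning on being pigmented, Hannah is KK with probability 1/3, Kk with probability 2/3.
George is albino, so George is kk.
Summing over parental genotype combinations, P(offspring is pigmented) = 1/3·1 + 2/3·1/2 = 2/3.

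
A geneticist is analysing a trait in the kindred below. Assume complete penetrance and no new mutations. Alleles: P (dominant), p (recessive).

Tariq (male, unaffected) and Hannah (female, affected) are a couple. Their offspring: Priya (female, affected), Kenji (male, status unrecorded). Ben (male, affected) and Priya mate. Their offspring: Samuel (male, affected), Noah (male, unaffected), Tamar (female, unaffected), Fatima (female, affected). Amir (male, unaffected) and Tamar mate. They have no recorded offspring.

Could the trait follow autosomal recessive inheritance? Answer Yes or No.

No

Under autosomal recessive, Noah (unaffected, male) cannot arise from Ben (affected) × Priya (affected).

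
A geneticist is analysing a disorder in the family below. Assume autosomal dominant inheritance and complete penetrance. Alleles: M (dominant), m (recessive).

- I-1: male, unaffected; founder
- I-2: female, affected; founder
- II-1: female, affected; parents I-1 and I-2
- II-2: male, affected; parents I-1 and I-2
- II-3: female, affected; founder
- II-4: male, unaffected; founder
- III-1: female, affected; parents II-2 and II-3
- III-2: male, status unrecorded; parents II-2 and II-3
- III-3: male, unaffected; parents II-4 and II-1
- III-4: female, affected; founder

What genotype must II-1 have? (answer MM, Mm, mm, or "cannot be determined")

From phenotype alone, II-1 is MM or Mm.
II-1 is affected so carries M and received m from I-1 (mm), so II-1 is Mm.

Mm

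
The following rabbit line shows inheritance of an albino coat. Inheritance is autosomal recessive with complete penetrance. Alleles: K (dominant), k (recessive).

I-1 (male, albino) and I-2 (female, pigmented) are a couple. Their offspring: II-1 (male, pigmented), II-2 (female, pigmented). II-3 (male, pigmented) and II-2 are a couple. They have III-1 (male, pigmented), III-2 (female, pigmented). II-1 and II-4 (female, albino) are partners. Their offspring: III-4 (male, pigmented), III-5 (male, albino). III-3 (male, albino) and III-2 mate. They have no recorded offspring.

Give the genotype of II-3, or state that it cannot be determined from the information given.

II-3's phenotype allows KK or Kk, and no parent or child forces a single allele at both positions; consistent genotype assignments exist with II-3 as KK or Kk.

cannot be determined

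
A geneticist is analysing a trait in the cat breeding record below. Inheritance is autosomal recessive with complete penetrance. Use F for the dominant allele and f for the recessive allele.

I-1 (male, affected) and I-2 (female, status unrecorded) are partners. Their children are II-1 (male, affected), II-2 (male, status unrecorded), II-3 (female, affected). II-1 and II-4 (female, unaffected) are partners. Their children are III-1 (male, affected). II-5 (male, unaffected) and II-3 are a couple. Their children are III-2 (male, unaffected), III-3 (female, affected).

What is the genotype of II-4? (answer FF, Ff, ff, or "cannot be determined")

Ff

From phenotype alone, II-4 is FF or Ff.
II-4 is unaffected so carries F and passed f to III-1 (ff), so II-4 is Ff.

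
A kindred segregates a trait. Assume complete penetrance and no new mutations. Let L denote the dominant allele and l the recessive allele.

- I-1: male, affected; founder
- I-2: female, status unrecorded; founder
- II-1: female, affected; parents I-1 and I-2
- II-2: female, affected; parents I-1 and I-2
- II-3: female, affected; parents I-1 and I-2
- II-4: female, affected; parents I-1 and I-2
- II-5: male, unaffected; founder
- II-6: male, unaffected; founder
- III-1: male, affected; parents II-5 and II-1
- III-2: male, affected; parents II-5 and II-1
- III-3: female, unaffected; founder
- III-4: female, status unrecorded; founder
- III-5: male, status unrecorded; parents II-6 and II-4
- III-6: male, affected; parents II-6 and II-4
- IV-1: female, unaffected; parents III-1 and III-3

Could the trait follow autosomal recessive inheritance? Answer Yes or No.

A consistent assignment under autosomal recessive exists: I-1 ll, I-2 Ll, II-1 ll, II-2 ll, II-3 ll, II-4 ll, II-5 Ll, II-6 Ll, III-1 ll, III-2 ll, III-3 LL, III-4 LL, III-5 Ll, III-6 ll, IV-1 Ll.
In this assignment every recorded phenotype matches its genotype and every non-founder's genotype is obtainable from its parents' genotypes, so the pedigree is consistent.

Yes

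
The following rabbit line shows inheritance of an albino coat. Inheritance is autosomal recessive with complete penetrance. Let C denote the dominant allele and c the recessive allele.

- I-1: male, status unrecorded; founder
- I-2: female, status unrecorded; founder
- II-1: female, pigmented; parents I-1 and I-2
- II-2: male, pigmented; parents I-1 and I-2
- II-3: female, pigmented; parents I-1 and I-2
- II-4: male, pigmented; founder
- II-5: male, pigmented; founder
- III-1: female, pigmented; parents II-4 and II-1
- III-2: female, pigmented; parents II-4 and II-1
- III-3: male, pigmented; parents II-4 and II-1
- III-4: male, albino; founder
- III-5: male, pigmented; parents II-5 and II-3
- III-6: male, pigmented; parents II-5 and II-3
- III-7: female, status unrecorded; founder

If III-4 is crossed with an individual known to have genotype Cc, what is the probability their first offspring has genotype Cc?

III-4 is albino, so III-4 is cc.
The cross gives 1/2 Cc : 1/2 cc, so P(offspring has genotype Cc) = 1/2.

1/2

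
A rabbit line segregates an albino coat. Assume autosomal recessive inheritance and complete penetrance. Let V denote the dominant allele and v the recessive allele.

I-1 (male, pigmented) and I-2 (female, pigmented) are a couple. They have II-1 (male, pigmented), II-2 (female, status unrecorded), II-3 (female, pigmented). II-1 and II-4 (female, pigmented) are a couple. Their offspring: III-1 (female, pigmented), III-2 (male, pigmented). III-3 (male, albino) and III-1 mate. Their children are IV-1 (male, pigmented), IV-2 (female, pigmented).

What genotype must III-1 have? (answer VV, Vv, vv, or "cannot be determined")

cannot be determined

III-1's phenotype allows VV or Vv, and no parent or child forces a single allele at both positions; consistent genotype assignments exist with III-1 as VV or Vv.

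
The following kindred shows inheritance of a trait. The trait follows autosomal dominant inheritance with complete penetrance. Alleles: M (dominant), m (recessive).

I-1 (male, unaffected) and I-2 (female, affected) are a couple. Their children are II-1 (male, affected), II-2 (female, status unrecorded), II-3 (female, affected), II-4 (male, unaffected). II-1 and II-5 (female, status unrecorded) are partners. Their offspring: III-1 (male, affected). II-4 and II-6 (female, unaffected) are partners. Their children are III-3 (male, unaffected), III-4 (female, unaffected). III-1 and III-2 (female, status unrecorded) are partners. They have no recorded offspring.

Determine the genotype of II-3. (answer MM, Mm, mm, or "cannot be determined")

From phenotype alone, II-3 is MM or Mm.
II-3 is affected so carries M and received m from I-1 (mm), so II-3 is Mm.

Mm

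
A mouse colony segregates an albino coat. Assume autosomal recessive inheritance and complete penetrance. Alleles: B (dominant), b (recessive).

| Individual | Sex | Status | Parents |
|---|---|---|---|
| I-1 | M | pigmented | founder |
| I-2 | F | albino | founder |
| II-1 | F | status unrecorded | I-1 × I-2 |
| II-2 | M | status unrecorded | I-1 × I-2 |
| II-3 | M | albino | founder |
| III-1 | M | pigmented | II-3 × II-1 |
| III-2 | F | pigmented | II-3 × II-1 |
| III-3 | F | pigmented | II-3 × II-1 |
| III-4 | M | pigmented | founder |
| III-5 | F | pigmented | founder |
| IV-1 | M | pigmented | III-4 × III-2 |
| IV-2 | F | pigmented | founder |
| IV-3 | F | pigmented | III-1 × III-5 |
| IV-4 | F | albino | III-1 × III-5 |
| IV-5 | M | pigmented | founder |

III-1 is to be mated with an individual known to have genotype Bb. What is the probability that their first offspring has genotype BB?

III-1 is pigmented so carries B and received b from II-3 (bb), so III-1 is Bb.
The cross gives 1/4 BB : 1/2 Bb : 1/4 bb, so P(offspring has genotype BB) = 1/4.

1/4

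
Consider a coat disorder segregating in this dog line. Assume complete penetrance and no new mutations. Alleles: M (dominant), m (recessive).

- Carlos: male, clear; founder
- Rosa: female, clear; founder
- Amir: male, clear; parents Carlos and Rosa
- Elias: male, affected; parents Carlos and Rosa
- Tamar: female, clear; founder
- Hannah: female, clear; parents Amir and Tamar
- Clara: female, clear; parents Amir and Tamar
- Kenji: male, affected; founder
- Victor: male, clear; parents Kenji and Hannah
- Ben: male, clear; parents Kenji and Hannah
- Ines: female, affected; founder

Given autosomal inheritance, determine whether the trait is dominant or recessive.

Carlos and Rosa are both clear yet have an affected child Elias. Under dominance, an affected child requires at least one affected parent, so the trait cannot be dominant.

recessive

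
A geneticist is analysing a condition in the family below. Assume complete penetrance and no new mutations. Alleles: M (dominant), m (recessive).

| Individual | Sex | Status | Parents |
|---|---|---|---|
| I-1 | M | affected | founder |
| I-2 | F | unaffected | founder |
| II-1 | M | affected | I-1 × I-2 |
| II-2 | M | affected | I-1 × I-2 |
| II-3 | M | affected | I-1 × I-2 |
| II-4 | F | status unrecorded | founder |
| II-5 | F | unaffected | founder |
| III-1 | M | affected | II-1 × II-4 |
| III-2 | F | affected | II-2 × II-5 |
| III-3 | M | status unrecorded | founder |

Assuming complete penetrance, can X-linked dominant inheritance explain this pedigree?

Under X-linked dominant, II-1 (affected, male) cannot arise from I-1 (affected) × I-2 (unaffected).

No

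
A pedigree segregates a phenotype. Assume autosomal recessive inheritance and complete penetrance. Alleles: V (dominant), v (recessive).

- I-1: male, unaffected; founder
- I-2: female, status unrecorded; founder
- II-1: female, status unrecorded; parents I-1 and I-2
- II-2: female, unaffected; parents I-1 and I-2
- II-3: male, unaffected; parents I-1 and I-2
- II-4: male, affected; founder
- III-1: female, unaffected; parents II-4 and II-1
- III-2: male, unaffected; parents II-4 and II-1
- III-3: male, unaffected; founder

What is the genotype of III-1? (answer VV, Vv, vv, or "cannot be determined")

From phenotype alone, III-1 is VV or Vv.
III-1 is unaffected so carries V and received v from II-4 (vv), so III-1 is Vv.

Vv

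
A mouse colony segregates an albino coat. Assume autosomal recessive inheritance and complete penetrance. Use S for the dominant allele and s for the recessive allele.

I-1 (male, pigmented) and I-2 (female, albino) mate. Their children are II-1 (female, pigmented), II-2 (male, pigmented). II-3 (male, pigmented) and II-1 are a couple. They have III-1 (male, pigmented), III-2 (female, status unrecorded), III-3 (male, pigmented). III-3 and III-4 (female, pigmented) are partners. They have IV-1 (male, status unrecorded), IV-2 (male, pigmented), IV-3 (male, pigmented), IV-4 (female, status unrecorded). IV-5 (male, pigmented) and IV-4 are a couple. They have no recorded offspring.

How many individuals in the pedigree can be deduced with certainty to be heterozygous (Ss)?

2

Obligate heterozygotes: II-1 is pigmented so carries S and received s from I-2 (ss), so II-1 is Ss; II-2 is pigmented so carries S and received s from I-2 (ss), so II-2 is Ss.
Every other individual is either homozygous by phenotype or has at least one consistent homozygous assignment, so the count is 2.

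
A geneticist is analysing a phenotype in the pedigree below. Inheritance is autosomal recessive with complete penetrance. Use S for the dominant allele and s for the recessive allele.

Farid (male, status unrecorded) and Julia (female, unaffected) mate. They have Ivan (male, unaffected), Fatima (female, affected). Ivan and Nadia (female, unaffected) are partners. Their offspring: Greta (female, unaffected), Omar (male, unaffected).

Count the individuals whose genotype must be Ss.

1

Obligate heterozygotes: Julia is unaffected so carries S and passed s to Fatima (ss), so Julia is Ss.
Every other individual is either homozygous by phenotype or has at least one consistent homozygous assignment, so the count is 1.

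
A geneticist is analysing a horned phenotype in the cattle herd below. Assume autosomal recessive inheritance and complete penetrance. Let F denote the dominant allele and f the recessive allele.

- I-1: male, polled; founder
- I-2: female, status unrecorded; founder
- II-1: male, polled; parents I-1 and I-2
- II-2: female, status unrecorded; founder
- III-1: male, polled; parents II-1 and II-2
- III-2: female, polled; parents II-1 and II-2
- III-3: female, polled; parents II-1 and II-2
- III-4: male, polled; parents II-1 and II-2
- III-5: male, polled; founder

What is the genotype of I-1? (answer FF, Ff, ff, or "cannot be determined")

cannot be determined

I-1's phenotype allows FF or Ff, and no parent or child forces a single allele at both positions; consistent genotype assignments exist with I-1 as FF or Ff.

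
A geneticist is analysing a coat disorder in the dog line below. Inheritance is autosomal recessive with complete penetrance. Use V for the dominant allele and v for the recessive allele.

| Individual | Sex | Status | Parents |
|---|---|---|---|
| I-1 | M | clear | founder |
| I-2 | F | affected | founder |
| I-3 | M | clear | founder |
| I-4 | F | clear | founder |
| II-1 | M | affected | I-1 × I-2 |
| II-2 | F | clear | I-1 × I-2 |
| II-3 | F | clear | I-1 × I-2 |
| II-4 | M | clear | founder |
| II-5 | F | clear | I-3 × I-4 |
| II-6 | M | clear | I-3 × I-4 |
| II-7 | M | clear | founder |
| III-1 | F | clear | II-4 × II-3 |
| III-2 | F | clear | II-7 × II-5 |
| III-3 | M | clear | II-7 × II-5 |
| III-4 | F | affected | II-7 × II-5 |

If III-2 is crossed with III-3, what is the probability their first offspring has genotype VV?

II-7 is clear so carries V and passed v to III-4 (vv), so II-7 is Vv.
II-5 is clear so carries V and passed v to III-4 (vv), so II-5 is Vv.
III-2 is a clear offspring of II-7 (Vv) × II-5 (Vv), whose cross gives 1/4 VV : 1/2 Vv : 1/4 vv; conditioning on being clear, III-2 is VV with probability 1/3, Vv with probability 2/3.
III-3 is a clear offspring of II-7 (Vv) × II-5 (Vv), whose cross gives 1/4 VV : 1/2 Vv : 1/4 vv; conditioning on being clear, III-3 is VV with probability 1/3, Vv with probability 2/3.
Summing over parental genotype combinations, P(offspring has genotype VV) = 1/9·1 + 2/9·1/2 + 2/9·1/2 + 4/9·1/4 = 4/9.

4/9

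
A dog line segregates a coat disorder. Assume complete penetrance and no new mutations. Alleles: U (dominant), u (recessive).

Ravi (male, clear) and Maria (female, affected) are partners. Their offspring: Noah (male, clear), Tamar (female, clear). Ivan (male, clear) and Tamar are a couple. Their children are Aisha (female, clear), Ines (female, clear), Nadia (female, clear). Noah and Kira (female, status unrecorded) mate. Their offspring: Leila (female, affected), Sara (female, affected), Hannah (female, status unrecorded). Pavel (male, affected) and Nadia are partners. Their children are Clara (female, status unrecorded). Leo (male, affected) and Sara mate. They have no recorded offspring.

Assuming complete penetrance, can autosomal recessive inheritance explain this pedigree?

Yes

A consistent assignment under autosomal recessive exists: Ravi UU, Maria uu, Noah Uu, Tamar Uu, Ivan UU, Kira Uu, Aisha UU, Ines UU, Nadia UU, Pavel uu, Leila uu, Sara uu, Hannah UU, Leo uu, Clara Uu.
In this assignment every recorded phenotype matches its genotype and every non-founder's genotype is obtainable from its parents' genotypes, so the pedigree is consistent.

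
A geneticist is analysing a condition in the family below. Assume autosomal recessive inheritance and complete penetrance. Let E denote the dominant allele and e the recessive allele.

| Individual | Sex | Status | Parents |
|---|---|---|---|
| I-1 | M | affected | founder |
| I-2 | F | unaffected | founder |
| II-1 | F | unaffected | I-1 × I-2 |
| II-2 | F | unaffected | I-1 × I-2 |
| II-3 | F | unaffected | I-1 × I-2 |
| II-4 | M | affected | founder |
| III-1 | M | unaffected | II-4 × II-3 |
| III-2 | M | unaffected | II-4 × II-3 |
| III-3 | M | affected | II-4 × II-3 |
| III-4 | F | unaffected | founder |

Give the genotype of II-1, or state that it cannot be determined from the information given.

Ee

From phenotype alone, II-1 is EE or Ee.
II-1 is unaffected so carries E and received e from I-1 (ee), so II-1 is Ee.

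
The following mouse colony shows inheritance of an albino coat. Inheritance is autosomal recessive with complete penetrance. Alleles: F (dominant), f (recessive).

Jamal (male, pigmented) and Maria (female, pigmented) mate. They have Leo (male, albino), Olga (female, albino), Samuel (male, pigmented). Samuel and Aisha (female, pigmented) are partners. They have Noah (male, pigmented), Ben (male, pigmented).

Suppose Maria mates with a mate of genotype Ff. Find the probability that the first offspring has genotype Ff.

1/2

Maria is pigmented so carries F and passed f to Leo (ff), so Maria is Ff.
The cross gives 1/4 FF : 1/2 Ff : 1/4 ff, so P(offspring has genotype Ff) = 1/2.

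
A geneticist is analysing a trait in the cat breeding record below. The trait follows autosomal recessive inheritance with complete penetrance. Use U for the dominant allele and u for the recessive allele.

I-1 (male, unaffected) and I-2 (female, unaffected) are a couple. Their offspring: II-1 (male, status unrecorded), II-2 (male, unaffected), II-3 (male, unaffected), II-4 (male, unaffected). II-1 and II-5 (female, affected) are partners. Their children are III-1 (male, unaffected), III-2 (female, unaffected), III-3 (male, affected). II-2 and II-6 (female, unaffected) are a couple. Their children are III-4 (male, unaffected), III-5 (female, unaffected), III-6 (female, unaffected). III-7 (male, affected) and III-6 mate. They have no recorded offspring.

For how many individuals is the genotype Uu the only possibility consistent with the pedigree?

3

Obligate heterozygotes: II-1 passed U to III-1 (Uu, whose u came from II-5) and passed u to III-3 (uu), so II-1 is Uu; III-1 is unaffected so carries U and received u from II-5 (uu), so III-1 is Uu; III-2 is unaffected so carries U and received u from II-5 (uu), so III-2 is Uu.
Every other individual is either homozygous by phenotype or has at least one consistent homozygous assignment, so the count is 3.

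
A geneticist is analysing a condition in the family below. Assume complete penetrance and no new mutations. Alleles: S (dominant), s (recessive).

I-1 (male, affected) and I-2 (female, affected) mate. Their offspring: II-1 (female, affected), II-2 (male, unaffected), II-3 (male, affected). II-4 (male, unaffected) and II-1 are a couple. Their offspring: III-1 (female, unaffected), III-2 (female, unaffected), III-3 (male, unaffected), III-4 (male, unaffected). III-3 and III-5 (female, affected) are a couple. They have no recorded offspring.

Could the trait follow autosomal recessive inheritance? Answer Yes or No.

Under autosomal recessive, II-2 (unaffected, male) cannot arise from I-1 (affected) × I-2 (affected).

No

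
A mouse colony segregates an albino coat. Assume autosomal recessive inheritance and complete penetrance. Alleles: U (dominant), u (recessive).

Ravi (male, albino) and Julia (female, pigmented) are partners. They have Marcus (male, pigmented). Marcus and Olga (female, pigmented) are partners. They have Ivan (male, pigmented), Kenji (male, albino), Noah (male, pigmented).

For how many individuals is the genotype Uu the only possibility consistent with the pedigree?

Obligate heterozygotes: Marcus is pigmented so carries U and received u from Ravi (uu), so Marcus is Uu; Olga is pigmented so carries U and passed u to Kenji (uu), so Olga is Uu.
Every other individual is either homozygous by phenotype or has at least one consistent homozygous assignment, so the count is 2.

2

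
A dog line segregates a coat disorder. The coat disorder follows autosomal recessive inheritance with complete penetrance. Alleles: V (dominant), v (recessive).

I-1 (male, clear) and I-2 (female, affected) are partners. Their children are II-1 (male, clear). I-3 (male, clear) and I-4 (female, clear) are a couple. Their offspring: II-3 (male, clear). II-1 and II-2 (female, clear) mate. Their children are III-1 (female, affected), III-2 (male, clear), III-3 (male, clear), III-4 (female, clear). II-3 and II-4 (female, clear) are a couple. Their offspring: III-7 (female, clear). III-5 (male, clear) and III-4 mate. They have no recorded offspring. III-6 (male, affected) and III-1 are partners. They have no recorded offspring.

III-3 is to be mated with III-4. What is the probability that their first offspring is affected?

1/9

II-1 is clear so carries V and received v from I-2 (vv), so II-1 is Vv.
II-2 is clear so carries V and passed v to III-1 (vv), so II-2 is Vv.
III-3 is a clear offspring of II-1 (Vv) × II-2 (Vv), whose cross gives 1/4 VV : 1/2 Vv : 1/4 vv; conditioning on being clear, III-3 is VV with probability 1/3, Vv with probability 2/3.
III-4 is a clear offspring of II-1 (Vv) × II-2 (Vv), whose cross gives 1/4 VV : 1/2 Vv : 1/4 vv; conditioning on being clear, III-4 is VV with probability 1/3, Vv with probability 2/3.
Summing over parental genotype combinations, P(offspring is affected) = 4/9·1/4 = 1/9.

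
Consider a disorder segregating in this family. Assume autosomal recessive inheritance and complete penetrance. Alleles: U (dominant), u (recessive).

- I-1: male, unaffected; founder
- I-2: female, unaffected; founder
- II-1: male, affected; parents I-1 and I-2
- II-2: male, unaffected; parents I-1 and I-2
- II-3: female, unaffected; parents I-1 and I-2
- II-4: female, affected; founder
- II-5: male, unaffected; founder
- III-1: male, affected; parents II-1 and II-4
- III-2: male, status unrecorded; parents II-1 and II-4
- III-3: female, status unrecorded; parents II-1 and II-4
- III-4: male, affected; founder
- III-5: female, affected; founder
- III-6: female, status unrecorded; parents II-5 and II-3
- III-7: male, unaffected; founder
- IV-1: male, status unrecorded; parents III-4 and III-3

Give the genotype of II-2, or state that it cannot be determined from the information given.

cannot be determined

II-2's phenotype allows UU or Uu, and no parent or child forces a single allele at both positions; consistent genotype assignments exist with II-2 as UU or Uu.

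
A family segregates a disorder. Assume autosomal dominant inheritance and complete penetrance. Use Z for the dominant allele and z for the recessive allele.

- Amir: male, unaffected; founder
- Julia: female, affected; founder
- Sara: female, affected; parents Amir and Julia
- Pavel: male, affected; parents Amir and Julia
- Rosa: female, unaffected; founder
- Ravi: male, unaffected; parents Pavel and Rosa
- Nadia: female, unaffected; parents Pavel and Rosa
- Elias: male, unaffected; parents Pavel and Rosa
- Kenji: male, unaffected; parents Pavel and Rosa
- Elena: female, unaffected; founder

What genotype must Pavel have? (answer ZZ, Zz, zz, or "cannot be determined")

From phenotype alone, Pavel is ZZ or Zz.
Pavel is affected so carries Z and received z from Amir (zz), so Pavel is Zz.

Zz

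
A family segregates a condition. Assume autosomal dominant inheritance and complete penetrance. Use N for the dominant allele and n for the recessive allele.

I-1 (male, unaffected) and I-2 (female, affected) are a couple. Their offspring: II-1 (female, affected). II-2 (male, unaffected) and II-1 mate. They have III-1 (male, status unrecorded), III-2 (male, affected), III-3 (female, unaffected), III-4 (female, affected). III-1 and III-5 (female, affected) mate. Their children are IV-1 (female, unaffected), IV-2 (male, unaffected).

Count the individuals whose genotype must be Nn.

4

Obligate heterozygotes: II-1 is affected so carries N and received n from I-1 (nn), so II-1 is Nn; III-2 is affected so carries N and received n from II-2 (nn), so III-2 is Nn; III-4 is affected so carries N and received n from II-2 (nn), so III-4 is Nn; III-5 is affected so carries N and passed n to IV-1 (nn), so III-5 is Nn.
Every other individual is either homozygous by phenotype or has at least one consistent homozygous assignment, so the count is 4.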